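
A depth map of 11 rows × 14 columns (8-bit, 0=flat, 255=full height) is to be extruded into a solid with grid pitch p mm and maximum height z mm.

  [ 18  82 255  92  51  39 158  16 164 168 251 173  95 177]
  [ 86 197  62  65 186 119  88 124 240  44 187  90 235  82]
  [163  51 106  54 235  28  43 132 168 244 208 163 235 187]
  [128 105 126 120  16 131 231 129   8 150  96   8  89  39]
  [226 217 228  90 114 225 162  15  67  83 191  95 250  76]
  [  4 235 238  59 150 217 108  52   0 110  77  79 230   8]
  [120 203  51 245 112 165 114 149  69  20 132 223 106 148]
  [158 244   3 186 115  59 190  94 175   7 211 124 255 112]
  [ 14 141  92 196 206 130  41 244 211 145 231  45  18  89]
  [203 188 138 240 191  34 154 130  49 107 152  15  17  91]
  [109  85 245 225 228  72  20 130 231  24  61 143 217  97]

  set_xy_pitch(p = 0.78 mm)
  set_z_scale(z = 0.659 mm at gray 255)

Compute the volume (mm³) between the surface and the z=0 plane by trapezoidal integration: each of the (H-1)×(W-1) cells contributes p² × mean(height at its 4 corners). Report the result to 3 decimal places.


26.496

height_mm = gray/255 × 0.659; cell vol = 0.78² × mean(4 corners)
unit = 0.78² × 0.659 / (4×255) = 0.000393074 mm³ per gray-sum
row 0: Σ corner-gray over 13 cells = 6725  → 2.6434
row 1: Σ corner-gray over 13 cells = 7126  → 2.8010
row 2: Σ corner-gray over 13 cells = 6269  → 2.4642
row 3: Σ corner-gray over 13 cells = 6361  → 2.5003
row 4: Σ corner-gray over 13 cells = 6898  → 2.7114
row 5: Σ corner-gray over 13 cells = 6568  → 2.5817
row 6: Σ corner-gray over 13 cells = 7042  → 2.7680
row 7: Σ corner-gray over 13 cells = 7099  → 2.7904
row 8: Σ corner-gray over 13 cells = 6627  → 2.6049
row 9: Σ corner-gray over 13 cells = 6692  → 2.6305
Σ rows: total corner-gray = 67407  → 26.4959 mm³


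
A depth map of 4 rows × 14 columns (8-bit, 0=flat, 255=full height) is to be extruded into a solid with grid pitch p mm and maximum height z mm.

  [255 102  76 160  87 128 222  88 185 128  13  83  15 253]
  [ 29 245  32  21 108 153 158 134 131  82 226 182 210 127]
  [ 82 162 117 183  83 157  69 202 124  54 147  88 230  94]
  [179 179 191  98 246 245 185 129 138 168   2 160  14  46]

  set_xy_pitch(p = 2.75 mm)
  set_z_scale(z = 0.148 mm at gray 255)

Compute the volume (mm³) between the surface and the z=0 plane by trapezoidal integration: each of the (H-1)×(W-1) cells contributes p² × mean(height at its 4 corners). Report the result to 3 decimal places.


height_mm = gray/255 × 0.148; cell vol = 2.75² × mean(4 corners)
unit = 2.75² × 0.148 / (4×255) = 0.0010973 mm³ per gray-sum
row 0: Σ corner-gray over 13 cells = 6602  → 7.2444
row 1: Σ corner-gray over 13 cells = 6928  → 7.6021
row 2: Σ corner-gray over 13 cells = 7143  → 7.8380
Σ rows: total corner-gray = 20673  → 22.6846 mm³

22.685


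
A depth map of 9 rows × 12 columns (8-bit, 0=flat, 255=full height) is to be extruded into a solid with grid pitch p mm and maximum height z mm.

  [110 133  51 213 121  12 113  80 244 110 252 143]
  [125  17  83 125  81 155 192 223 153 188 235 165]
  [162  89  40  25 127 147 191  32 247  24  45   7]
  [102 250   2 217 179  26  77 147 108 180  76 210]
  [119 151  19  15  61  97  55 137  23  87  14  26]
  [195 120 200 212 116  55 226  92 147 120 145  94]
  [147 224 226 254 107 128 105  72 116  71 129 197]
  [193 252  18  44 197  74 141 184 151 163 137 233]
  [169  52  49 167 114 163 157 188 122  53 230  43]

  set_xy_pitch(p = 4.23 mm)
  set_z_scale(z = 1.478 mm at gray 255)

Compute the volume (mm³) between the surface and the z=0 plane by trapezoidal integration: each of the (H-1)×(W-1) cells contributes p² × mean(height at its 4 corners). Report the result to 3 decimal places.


1138.902

height_mm = gray/255 × 1.478; cell vol = 4.23² × mean(4 corners)
unit = 4.23² × 1.478 / (4×255) = 0.0259272 mm³ per gray-sum
row 0: Σ corner-gray over 11 cells = 6105  → 158.2853
row 1: Σ corner-gray over 11 cells = 5297  → 137.3362
row 2: Σ corner-gray over 11 cells = 4939  → 128.0543
row 3: Σ corner-gray over 11 cells = 4299  → 111.4609
row 4: Σ corner-gray over 11 cells = 4618  → 119.7316
row 5: Σ corner-gray over 11 cells = 6363  → 164.9745
row 6: Σ corner-gray over 11 cells = 6356  → 164.7930
row 7: Σ corner-gray over 11 cells = 5950  → 154.2666
Σ rows: total corner-gray = 43927  → 1138.9025 mm³


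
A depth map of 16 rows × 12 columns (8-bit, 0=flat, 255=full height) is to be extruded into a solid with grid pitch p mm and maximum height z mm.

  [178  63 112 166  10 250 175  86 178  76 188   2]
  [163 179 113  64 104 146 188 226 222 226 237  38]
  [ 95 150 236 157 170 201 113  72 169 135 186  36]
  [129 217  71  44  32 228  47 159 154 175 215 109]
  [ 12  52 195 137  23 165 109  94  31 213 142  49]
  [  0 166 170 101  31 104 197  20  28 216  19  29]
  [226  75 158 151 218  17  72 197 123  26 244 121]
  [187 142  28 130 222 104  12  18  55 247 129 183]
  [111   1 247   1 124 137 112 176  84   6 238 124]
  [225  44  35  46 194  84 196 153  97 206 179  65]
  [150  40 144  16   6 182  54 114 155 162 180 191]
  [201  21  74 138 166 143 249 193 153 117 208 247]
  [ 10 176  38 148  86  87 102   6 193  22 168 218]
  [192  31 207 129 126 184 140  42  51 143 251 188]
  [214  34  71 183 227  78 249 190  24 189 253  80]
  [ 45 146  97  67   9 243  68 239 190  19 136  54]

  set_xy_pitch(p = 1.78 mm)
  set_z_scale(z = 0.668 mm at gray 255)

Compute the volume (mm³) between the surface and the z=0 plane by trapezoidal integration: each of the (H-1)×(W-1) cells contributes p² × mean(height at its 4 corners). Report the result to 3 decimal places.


174.675

height_mm = gray/255 × 0.668; cell vol = 1.78² × mean(4 corners)
unit = 1.78² × 0.668 / (4×255) = 0.00207499 mm³ per gray-sum
row 0: Σ corner-gray over 11 cells = 6399  → 13.2779
row 1: Σ corner-gray over 11 cells = 6920  → 14.3589
row 2: Σ corner-gray over 11 cells = 6231  → 12.9293
row 3: Σ corner-gray over 11 cells = 5305  → 11.0078
row 4: Σ corner-gray over 11 cells = 4516  → 9.3707
row 5: Σ corner-gray over 11 cells = 5042  → 10.4621
row 6: Σ corner-gray over 11 cells = 5453  → 11.3149
row 7: Σ corner-gray over 11 cells = 5031  → 10.4393
row 8: Σ corner-gray over 11 cells = 5245  → 10.8833
row 9: Σ corner-gray over 11 cells = 5205  → 10.8003
row 10: Σ corner-gray over 11 cells = 5819  → 12.0744
row 11: Σ corner-gray over 11 cells = 5652  → 11.7279
row 12: Σ corner-gray over 11 cells = 5268  → 10.9311
row 13: Σ corner-gray over 11 cells = 6278  → 13.0268
row 14: Σ corner-gray over 11 cells = 5817  → 12.0702
Σ rows: total corner-gray = 84181  → 174.6748 mm³


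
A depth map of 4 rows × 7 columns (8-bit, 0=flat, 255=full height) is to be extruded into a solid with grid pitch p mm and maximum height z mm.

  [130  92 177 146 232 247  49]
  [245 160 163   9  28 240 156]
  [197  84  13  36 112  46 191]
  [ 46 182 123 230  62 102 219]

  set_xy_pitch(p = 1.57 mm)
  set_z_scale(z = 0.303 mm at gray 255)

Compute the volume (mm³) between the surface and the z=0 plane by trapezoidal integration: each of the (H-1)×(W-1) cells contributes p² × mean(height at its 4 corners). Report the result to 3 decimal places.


6.423

height_mm = gray/255 × 0.303; cell vol = 1.57² × mean(4 corners)
unit = 1.57² × 0.303 / (4×255) = 0.00073222 mm³ per gray-sum
row 0: Σ corner-gray over 6 cells = 3568  → 2.6126
row 1: Σ corner-gray over 6 cells = 2571  → 1.8825
row 2: Σ corner-gray over 6 cells = 2633  → 1.9279
Σ rows: total corner-gray = 8772  → 6.4230 mm³


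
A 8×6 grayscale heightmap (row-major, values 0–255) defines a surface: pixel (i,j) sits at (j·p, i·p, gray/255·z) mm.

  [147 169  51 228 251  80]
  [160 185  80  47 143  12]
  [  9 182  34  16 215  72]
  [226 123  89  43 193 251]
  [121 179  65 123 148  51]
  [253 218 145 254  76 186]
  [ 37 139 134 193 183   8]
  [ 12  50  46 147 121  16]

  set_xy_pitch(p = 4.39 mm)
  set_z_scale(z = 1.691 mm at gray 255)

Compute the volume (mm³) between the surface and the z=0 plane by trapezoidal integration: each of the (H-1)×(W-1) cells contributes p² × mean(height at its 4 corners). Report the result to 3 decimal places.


height_mm = gray/255 × 1.691; cell vol = 4.39² × mean(4 corners)
unit = 4.39² × 1.691 / (4×255) = 0.0319501 mm³ per gray-sum
row 0: Σ corner-gray over 5 cells = 2707  → 86.4890
row 1: Σ corner-gray over 5 cells = 2057  → 65.7214
row 2: Σ corner-gray over 5 cells = 2348  → 75.0189
row 3: Σ corner-gray over 5 cells = 2575  → 82.2716
row 4: Σ corner-gray over 5 cells = 3027  → 96.7130
row 5: Σ corner-gray over 5 cells = 3168  → 101.2180
row 6: Σ corner-gray over 5 cells = 2099  → 67.0633
Σ rows: total corner-gray = 17981  → 574.4951 mm³

574.495


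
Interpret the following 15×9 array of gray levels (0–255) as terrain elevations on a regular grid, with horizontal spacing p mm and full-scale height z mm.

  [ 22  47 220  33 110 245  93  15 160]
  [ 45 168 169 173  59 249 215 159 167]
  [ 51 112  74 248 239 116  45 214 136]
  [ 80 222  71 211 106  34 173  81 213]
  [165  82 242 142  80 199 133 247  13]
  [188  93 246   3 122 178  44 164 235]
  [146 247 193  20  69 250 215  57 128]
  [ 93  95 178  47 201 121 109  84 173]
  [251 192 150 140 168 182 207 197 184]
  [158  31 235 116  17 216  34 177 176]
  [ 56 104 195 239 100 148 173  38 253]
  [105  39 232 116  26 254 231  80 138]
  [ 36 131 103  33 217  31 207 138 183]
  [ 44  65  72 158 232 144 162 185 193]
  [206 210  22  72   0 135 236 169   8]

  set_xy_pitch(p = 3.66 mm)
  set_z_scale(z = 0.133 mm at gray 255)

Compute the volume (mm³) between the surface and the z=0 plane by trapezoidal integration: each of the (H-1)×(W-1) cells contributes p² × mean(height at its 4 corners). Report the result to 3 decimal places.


height_mm = gray/255 × 0.133; cell vol = 3.66² × mean(4 corners)
unit = 3.66² × 0.133 / (4×255) = 0.00174668 mm³ per gray-sum
row 0: Σ corner-gray over 8 cells = 4304  → 7.5177
row 1: Σ corner-gray over 8 cells = 4879  → 8.5221
row 2: Σ corner-gray over 8 cells = 4372  → 7.6365
row 3: Σ corner-gray over 8 cells = 4517  → 7.8898
row 4: Σ corner-gray over 8 cells = 4551  → 7.9491
row 5: Σ corner-gray over 8 cells = 4499  → 7.8583
row 6: Σ corner-gray over 8 cells = 4312  → 7.5317
row 7: Σ corner-gray over 8 cells = 4843  → 8.4592
row 8: Σ corner-gray over 8 cells = 4893  → 8.5465
row 9: Σ corner-gray over 8 cells = 4289  → 7.4915
row 10: Σ corner-gray over 8 cells = 4502  → 7.8636
row 11: Σ corner-gray over 8 cells = 4138  → 7.2278
row 12: Σ corner-gray over 8 cells = 4212  → 7.3570
row 13: Σ corner-gray over 8 cells = 4175  → 7.2924
Σ rows: total corner-gray = 62486  → 109.1431 mm³

109.143


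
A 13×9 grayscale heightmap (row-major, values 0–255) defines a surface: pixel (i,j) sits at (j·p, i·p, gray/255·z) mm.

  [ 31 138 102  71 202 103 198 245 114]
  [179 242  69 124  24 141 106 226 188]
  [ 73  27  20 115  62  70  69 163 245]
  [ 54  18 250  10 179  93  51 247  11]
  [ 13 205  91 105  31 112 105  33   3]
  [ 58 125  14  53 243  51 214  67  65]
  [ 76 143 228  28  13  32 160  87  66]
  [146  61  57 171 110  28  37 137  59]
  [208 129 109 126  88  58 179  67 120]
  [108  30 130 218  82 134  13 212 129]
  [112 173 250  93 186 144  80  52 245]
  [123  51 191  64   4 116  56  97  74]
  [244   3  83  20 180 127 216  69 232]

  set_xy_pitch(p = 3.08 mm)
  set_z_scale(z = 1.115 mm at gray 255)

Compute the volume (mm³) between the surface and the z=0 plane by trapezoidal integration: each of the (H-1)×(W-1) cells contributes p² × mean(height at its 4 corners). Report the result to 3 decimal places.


430.985

height_mm = gray/255 × 1.115; cell vol = 3.08² × mean(4 corners)
unit = 3.08² × 1.115 / (4×255) = 0.0103699 mm³ per gray-sum
row 0: Σ corner-gray over 8 cells = 4494  → 46.6025
row 1: Σ corner-gray over 8 cells = 3601  → 37.3421
row 2: Σ corner-gray over 8 cells = 3131  → 32.4683
row 3: Σ corner-gray over 8 cells = 3141  → 32.5720
row 4: Σ corner-gray over 8 cells = 3037  → 31.4935
row 5: Σ corner-gray over 8 cells = 3181  → 32.9868
row 6: Σ corner-gray over 8 cells = 2931  → 30.3943
row 7: Σ corner-gray over 8 cells = 3247  → 33.6712
row 8: Σ corner-gray over 8 cells = 3715  → 38.5243
row 9: Σ corner-gray over 8 cells = 4188  → 43.4293
row 10: Σ corner-gray over 8 cells = 3668  → 38.0369
row 11: Σ corner-gray over 8 cells = 3227  → 33.4638
Σ rows: total corner-gray = 41561  → 430.9850 mm³


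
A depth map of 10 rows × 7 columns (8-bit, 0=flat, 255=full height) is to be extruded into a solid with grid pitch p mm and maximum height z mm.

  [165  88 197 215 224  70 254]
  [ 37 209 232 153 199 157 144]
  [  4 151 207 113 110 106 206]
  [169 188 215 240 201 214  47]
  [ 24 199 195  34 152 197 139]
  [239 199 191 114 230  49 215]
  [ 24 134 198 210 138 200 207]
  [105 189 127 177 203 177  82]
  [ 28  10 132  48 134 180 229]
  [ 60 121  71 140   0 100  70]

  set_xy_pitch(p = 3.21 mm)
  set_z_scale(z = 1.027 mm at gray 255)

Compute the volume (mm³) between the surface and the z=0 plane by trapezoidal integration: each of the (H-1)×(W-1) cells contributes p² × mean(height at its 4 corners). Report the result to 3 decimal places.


340.782

height_mm = gray/255 × 1.027; cell vol = 3.21² × mean(4 corners)
unit = 3.21² × 1.027 / (4×255) = 0.0103748 mm³ per gray-sum
row 0: Σ corner-gray over 6 cells = 4088  → 42.4122
row 1: Σ corner-gray over 6 cells = 3665  → 38.0237
row 2: Σ corner-gray over 6 cells = 3916  → 40.6278
row 3: Σ corner-gray over 6 cells = 4049  → 42.0076
row 4: Σ corner-gray over 6 cells = 3737  → 38.7707
row 5: Σ corner-gray over 6 cells = 4011  → 41.6134
row 6: Σ corner-gray over 6 cells = 3924  → 40.7108
row 7: Σ corner-gray over 6 cells = 3198  → 33.1787
row 8: Σ corner-gray over 6 cells = 2259  → 23.4367
Σ rows: total corner-gray = 32847  → 340.7815 mm³


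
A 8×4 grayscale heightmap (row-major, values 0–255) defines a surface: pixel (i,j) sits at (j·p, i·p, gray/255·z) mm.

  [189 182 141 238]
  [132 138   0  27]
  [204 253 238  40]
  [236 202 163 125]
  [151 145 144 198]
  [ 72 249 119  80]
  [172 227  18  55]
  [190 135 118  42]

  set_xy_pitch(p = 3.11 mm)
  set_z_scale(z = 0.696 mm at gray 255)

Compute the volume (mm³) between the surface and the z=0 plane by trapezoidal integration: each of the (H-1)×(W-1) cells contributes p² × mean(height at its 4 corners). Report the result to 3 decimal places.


81.699

height_mm = gray/255 × 0.696; cell vol = 3.11² × mean(4 corners)
unit = 3.11² × 0.696 / (4×255) = 0.00659979 mm³ per gray-sum
row 0: Σ corner-gray over 3 cells = 1508  → 9.9525
row 1: Σ corner-gray over 3 cells = 1661  → 10.9622
row 2: Σ corner-gray over 3 cells = 2317  → 15.2917
row 3: Σ corner-gray over 3 cells = 2018  → 13.3184
row 4: Σ corner-gray over 3 cells = 1815  → 11.9786
row 5: Σ corner-gray over 3 cells = 1605  → 10.5927
row 6: Σ corner-gray over 3 cells = 1455  → 9.6027
Σ rows: total corner-gray = 12379  → 81.6987 mm³


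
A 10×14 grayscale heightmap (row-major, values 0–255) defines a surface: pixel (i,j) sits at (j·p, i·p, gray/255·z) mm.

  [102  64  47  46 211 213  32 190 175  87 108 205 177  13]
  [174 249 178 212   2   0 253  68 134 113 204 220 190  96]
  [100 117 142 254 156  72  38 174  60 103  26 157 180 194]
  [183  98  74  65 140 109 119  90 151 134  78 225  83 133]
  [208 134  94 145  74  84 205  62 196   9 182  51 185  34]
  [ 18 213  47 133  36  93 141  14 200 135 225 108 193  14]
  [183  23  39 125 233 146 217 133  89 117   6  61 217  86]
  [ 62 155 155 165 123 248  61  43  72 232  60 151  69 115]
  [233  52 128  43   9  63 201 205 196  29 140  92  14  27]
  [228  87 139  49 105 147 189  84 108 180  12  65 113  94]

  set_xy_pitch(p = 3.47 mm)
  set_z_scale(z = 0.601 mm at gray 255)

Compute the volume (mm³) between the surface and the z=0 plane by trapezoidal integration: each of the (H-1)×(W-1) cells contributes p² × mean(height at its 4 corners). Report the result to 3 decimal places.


402.829

height_mm = gray/255 × 0.601; cell vol = 3.47² × mean(4 corners)
unit = 3.47² × 0.601 / (4×255) = 0.00709469 mm³ per gray-sum
row 0: Σ corner-gray over 13 cells = 7141  → 50.6632
row 1: Σ corner-gray over 13 cells = 7168  → 50.8547
row 2: Σ corner-gray over 13 cells = 6300  → 44.6965
row 3: Σ corner-gray over 13 cells = 6132  → 43.5046
row 4: Σ corner-gray over 13 cells = 6192  → 43.9303
row 5: Σ corner-gray over 13 cells = 6189  → 43.9090
row 6: Σ corner-gray over 13 cells = 6326  → 44.8810
row 7: Σ corner-gray over 13 cells = 5849  → 41.4968
row 8: Σ corner-gray over 13 cells = 5482  → 38.8931
Σ rows: total corner-gray = 56779  → 402.8292 mm³


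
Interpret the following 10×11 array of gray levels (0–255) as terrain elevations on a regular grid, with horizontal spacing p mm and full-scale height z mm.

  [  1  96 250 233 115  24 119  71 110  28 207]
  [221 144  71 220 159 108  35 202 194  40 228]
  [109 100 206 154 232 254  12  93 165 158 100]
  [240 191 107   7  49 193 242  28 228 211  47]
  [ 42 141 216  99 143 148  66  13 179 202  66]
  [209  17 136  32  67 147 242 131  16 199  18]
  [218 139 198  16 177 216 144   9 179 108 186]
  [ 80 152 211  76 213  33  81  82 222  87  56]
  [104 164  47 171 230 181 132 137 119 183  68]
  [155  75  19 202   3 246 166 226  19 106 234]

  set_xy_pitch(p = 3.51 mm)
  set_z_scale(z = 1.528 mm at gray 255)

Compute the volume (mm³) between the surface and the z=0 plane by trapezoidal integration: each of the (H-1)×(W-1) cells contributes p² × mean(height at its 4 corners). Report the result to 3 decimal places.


878.745

height_mm = gray/255 × 1.528; cell vol = 3.51² × mean(4 corners)
unit = 3.51² × 1.528 / (4×255) = 0.018456 mm³ per gray-sum
row 0: Σ corner-gray over 10 cells = 5095  → 94.0333
row 1: Σ corner-gray over 10 cells = 5752  → 106.1589
row 2: Σ corner-gray over 10 cells = 5756  → 106.2327
row 3: Σ corner-gray over 10 cells = 5321  → 98.2043
row 4: Σ corner-gray over 10 cells = 4723  → 87.1677
row 5: Σ corner-gray over 10 cells = 4977  → 91.8555
row 6: Σ corner-gray over 10 cells = 5226  → 96.4510
row 7: Σ corner-gray over 10 cells = 5350  → 98.7396
row 8: Σ corner-gray over 10 cells = 5413  → 99.9023
Σ rows: total corner-gray = 47613  → 878.7452 mm³


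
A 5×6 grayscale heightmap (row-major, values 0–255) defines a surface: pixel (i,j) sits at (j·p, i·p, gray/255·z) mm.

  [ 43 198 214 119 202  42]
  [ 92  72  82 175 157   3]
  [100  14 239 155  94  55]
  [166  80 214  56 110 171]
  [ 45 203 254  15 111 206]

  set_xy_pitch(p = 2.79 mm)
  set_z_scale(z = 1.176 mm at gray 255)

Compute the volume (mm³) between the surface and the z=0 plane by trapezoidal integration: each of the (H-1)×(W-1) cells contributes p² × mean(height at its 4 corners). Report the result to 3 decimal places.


89.154

height_mm = gray/255 × 1.176; cell vol = 2.79² × mean(4 corners)
unit = 2.79² × 1.176 / (4×255) = 0.00897461 mm³ per gray-sum
row 0: Σ corner-gray over 5 cells = 2618  → 23.4955
row 1: Σ corner-gray over 5 cells = 2226  → 19.9775
row 2: Σ corner-gray over 5 cells = 2416  → 21.6827
row 3: Σ corner-gray over 5 cells = 2674  → 23.9981
Σ rows: total corner-gray = 9934  → 89.1538 mm³


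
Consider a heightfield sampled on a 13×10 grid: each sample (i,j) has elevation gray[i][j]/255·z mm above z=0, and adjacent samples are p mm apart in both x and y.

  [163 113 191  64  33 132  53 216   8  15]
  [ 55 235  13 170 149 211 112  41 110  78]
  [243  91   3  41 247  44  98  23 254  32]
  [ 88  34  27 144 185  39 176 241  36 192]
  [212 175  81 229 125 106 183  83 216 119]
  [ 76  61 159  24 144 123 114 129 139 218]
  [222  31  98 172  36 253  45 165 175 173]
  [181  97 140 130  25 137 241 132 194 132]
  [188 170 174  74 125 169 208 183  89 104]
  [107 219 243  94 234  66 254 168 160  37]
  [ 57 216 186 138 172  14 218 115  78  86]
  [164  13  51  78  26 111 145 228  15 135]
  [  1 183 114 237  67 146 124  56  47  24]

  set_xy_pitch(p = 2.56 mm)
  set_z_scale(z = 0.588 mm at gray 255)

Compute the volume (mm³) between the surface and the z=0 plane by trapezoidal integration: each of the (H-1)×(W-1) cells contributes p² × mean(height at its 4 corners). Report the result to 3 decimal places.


height_mm = gray/255 × 0.588; cell vol = 2.56² × mean(4 corners)
unit = 2.56² × 0.588 / (4×255) = 0.00377796 mm³ per gray-sum
row 0: Σ corner-gray over 9 cells = 4013  → 15.1609
row 1: Σ corner-gray over 9 cells = 4092  → 15.4594
row 2: Σ corner-gray over 9 cells = 3921  → 14.8134
row 3: Σ corner-gray over 9 cells = 4771  → 18.0246
row 4: Σ corner-gray over 9 cells = 4807  → 18.1606
row 5: Σ corner-gray over 9 cells = 4425  → 16.7175
row 6: Σ corner-gray over 9 cells = 4850  → 18.3231
row 7: Σ corner-gray over 9 cells = 5181  → 19.5736
row 8: Σ corner-gray over 9 cells = 5696  → 21.5192
row 9: Σ corner-gray over 9 cells = 5437  → 20.5408
row 10: Σ corner-gray over 9 cells = 4050  → 15.3007
row 11: Σ corner-gray over 9 cells = 3606  → 13.6233
Σ rows: total corner-gray = 54849  → 207.2172 mm³

207.217


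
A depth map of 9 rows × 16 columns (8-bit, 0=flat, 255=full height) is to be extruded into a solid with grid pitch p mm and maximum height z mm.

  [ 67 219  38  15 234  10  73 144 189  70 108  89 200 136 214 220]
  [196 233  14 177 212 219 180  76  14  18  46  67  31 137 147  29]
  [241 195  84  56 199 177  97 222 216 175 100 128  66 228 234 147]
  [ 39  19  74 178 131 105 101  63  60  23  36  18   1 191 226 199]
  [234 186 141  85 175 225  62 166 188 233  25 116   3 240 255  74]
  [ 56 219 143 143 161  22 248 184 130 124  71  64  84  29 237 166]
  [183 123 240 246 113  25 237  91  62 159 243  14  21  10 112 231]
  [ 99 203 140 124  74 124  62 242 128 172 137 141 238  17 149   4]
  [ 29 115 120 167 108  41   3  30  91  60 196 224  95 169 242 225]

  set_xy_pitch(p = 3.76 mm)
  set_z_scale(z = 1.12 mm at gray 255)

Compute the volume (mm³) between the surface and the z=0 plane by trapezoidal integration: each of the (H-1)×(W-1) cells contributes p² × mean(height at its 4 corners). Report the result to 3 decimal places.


954.036

height_mm = gray/255 × 1.12; cell vol = 3.76² × mean(4 corners)
unit = 3.76² × 1.12 / (4×255) = 0.0155236 mm³ per gray-sum
row 0: Σ corner-gray over 15 cells = 7132  → 110.7146
row 1: Σ corner-gray over 15 cells = 8109  → 125.8812
row 2: Σ corner-gray over 15 cells = 7432  → 115.3717
row 3: Σ corner-gray over 15 cells = 7198  → 111.7392
row 4: Σ corner-gray over 15 cells = 8448  → 131.1437
row 5: Σ corner-gray over 15 cells = 7746  → 120.2461
row 6: Σ corner-gray over 15 cells = 7811  → 121.2551
row 7: Σ corner-gray over 15 cells = 7581  → 117.6847
Σ rows: total corner-gray = 61457  → 954.0363 mm³


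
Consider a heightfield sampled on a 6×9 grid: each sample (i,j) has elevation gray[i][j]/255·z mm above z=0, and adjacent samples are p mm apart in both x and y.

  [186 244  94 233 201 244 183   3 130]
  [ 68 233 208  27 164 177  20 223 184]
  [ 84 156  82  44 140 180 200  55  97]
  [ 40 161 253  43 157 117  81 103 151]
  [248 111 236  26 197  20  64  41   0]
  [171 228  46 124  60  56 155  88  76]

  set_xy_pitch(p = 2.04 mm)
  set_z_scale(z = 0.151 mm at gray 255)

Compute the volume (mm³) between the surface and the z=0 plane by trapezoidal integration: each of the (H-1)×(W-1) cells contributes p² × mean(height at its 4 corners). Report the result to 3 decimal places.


12.507

height_mm = gray/255 × 0.151; cell vol = 2.04² × mean(4 corners)
unit = 2.04² × 0.151 / (4×255) = 0.00061608 mm³ per gray-sum
row 0: Σ corner-gray over 8 cells = 5076  → 3.1272
row 1: Σ corner-gray over 8 cells = 4251  → 2.6190
row 2: Σ corner-gray over 8 cells = 3916  → 2.4126
row 3: Σ corner-gray over 8 cells = 3659  → 2.2542
row 4: Σ corner-gray over 8 cells = 3399  → 2.0941
Σ rows: total corner-gray = 20301  → 12.5070 mm³


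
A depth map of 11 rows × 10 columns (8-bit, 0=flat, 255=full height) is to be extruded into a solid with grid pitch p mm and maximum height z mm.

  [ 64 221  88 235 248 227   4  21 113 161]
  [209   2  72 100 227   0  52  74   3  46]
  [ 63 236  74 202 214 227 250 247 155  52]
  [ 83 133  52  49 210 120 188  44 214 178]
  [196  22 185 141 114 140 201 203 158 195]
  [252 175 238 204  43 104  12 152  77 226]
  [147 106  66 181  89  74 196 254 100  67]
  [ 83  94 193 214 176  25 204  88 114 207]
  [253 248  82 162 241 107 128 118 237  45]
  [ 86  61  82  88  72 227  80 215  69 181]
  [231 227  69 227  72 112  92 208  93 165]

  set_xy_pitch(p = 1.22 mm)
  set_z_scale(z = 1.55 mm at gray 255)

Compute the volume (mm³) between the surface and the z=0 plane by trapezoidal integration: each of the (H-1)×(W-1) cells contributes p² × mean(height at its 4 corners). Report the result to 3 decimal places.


height_mm = gray/255 × 1.55; cell vol = 1.22² × mean(4 corners)
unit = 1.22² × 1.55 / (4×255) = 0.00226178 mm³ per gray-sum
row 0: Σ corner-gray over 9 cells = 3854  → 8.7169
row 1: Σ corner-gray over 9 cells = 4640  → 10.4947
row 2: Σ corner-gray over 9 cells = 5606  → 12.6796
row 3: Σ corner-gray over 9 cells = 5000  → 11.3089
row 4: Σ corner-gray over 9 cells = 5207  → 11.7771
row 5: Σ corner-gray over 9 cells = 4834  → 10.9335
row 6: Σ corner-gray over 9 cells = 4852  → 10.9742
row 7: Σ corner-gray over 9 cells = 5450  → 12.3267
row 8: Σ corner-gray over 9 cells = 4999  → 11.3067
row 9: Σ corner-gray over 9 cells = 4651  → 10.5196
Σ rows: total corner-gray = 49093  → 111.0378 mm³

111.038


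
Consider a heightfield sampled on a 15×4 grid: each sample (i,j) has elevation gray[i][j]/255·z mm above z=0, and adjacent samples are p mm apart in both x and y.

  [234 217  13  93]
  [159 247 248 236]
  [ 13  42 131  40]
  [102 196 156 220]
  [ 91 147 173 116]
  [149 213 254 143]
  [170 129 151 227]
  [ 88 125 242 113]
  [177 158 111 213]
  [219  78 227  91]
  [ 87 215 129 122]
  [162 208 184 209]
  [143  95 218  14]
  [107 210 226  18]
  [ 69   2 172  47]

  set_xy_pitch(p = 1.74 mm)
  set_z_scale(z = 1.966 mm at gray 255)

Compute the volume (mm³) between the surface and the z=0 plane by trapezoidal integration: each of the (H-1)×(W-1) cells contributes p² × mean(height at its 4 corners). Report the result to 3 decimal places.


152.664

height_mm = gray/255 × 1.966; cell vol = 1.74² × mean(4 corners)
unit = 1.74² × 1.966 / (4×255) = 0.00583555 mm³ per gray-sum
row 0: Σ corner-gray over 3 cells = 2172  → 12.6748
row 1: Σ corner-gray over 3 cells = 1784  → 10.4106
row 2: Σ corner-gray over 3 cells = 1425  → 8.3157
row 3: Σ corner-gray over 3 cells = 1873  → 10.9300
row 4: Σ corner-gray over 3 cells = 2073  → 12.0971
row 5: Σ corner-gray over 3 cells = 2183  → 12.7390
row 6: Σ corner-gray over 3 cells = 1892  → 11.0409
row 7: Σ corner-gray over 3 cells = 1863  → 10.8716
row 8: Σ corner-gray over 3 cells = 1848  → 10.7841
row 9: Σ corner-gray over 3 cells = 1817  → 10.6032
row 10: Σ corner-gray over 3 cells = 2052  → 11.9745
row 11: Σ corner-gray over 3 cells = 1938  → 11.3093
row 12: Σ corner-gray over 3 cells = 1780  → 10.3873
row 13: Σ corner-gray over 3 cells = 1461  → 8.5257
Σ rows: total corner-gray = 26161  → 152.6638 mm³


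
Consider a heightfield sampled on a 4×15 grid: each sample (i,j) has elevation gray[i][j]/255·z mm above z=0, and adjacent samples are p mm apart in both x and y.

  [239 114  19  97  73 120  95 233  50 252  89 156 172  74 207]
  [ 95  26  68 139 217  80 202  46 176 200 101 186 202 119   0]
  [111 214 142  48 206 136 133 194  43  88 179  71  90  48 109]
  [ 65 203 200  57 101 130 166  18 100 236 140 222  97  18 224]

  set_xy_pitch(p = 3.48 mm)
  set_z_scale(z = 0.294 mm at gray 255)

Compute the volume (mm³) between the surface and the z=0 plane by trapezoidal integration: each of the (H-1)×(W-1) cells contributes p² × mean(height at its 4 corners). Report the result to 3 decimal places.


74.159

height_mm = gray/255 × 0.294; cell vol = 3.48² × mean(4 corners)
unit = 3.48² × 0.294 / (4×255) = 0.00349064 mm³ per gray-sum
row 0: Σ corner-gray over 14 cells = 7153  → 24.9686
row 1: Σ corner-gray over 14 cells = 7023  → 24.5148
row 2: Σ corner-gray over 14 cells = 7069  → 24.6754
Σ rows: total corner-gray = 21245  → 74.1587 mm³


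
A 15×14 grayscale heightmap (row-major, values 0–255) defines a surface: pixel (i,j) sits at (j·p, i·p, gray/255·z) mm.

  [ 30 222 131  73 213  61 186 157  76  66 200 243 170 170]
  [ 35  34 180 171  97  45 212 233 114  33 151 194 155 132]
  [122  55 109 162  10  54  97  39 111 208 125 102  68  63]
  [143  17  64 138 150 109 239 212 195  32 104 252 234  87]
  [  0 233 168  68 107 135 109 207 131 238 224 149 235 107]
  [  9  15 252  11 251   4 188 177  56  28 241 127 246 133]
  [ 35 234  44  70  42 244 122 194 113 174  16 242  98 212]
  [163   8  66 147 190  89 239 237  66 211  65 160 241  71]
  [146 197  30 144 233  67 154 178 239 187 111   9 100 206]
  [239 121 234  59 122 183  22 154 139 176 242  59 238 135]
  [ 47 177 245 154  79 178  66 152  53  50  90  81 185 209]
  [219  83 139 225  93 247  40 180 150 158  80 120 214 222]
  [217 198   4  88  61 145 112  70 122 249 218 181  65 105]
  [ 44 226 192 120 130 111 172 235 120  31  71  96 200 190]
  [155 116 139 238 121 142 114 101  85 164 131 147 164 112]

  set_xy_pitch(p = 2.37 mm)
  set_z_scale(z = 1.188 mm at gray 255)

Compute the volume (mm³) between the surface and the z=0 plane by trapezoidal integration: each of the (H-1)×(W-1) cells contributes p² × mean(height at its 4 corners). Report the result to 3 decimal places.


height_mm = gray/255 × 1.188; cell vol = 2.37² × mean(4 corners)
unit = 2.37² × 1.188 / (4×255) = 0.00654204 mm³ per gray-sum
row 0: Σ corner-gray over 13 cells = 7201  → 47.1092
row 1: Σ corner-gray over 13 cells = 5870  → 38.4018
row 2: Σ corner-gray over 13 cells = 6187  → 40.4756
row 3: Σ corner-gray over 13 cells = 7837  → 51.2699
row 4: Σ corner-gray over 13 cells = 7449  → 48.7316
row 5: Σ corner-gray over 13 cells = 6767  → 44.2700
row 6: Σ corner-gray over 13 cells = 7105  → 46.4812
row 7: Σ corner-gray over 13 cells = 7322  → 47.9008
row 8: Σ corner-gray over 13 cells = 7522  → 49.2092
row 9: Σ corner-gray over 13 cells = 7148  → 46.7625
row 10: Σ corner-gray over 13 cells = 7175  → 46.9391
row 11: Σ corner-gray over 13 cells = 7247  → 47.4101
row 12: Σ corner-gray over 13 cells = 6990  → 45.7288
row 13: Σ corner-gray over 13 cells = 7233  → 47.3185
Σ rows: total corner-gray = 99053  → 648.0083 mm³

648.008


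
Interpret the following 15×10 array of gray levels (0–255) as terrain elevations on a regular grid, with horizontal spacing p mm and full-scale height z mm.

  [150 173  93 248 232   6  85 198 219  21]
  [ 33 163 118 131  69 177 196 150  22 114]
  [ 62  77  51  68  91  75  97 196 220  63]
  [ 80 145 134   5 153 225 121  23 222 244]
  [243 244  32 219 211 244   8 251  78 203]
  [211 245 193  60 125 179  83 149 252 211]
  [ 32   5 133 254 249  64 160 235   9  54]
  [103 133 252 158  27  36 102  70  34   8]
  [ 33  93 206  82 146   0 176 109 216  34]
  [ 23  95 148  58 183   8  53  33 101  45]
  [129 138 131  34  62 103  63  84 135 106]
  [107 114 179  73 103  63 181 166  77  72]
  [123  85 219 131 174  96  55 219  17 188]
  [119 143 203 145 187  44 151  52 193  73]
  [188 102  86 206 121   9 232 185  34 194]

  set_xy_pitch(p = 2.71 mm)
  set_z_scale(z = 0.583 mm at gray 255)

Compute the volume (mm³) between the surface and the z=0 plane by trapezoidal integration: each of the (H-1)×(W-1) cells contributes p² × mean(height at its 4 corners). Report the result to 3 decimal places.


261.250

height_mm = gray/255 × 0.583; cell vol = 2.71² × mean(4 corners)
unit = 2.71² × 0.583 / (4×255) = 0.00419766 mm³ per gray-sum
row 0: Σ corner-gray over 9 cells = 4878  → 20.4762
row 1: Σ corner-gray over 9 cells = 4074  → 17.1013
row 2: Σ corner-gray over 9 cells = 4255  → 17.8610
row 3: Σ corner-gray over 9 cells = 5400  → 22.6673
row 4: Σ corner-gray over 9 cells = 6014  → 25.2447
row 5: Σ corner-gray over 9 cells = 5298  → 22.2392
row 6: Σ corner-gray over 9 cells = 4039  → 16.9543
row 7: Σ corner-gray over 9 cells = 3858  → 16.1946
row 8: Σ corner-gray over 9 cells = 3549  → 14.8975
row 9: Σ corner-gray over 9 cells = 3161  → 13.2688
row 10: Σ corner-gray over 9 cells = 3826  → 16.0602
row 11: Σ corner-gray over 9 cells = 4394  → 18.4445
row 12: Σ corner-gray over 9 cells = 4731  → 19.8591
row 13: Σ corner-gray over 9 cells = 4760  → 19.9808
Σ rows: total corner-gray = 62237  → 261.2496 mm³


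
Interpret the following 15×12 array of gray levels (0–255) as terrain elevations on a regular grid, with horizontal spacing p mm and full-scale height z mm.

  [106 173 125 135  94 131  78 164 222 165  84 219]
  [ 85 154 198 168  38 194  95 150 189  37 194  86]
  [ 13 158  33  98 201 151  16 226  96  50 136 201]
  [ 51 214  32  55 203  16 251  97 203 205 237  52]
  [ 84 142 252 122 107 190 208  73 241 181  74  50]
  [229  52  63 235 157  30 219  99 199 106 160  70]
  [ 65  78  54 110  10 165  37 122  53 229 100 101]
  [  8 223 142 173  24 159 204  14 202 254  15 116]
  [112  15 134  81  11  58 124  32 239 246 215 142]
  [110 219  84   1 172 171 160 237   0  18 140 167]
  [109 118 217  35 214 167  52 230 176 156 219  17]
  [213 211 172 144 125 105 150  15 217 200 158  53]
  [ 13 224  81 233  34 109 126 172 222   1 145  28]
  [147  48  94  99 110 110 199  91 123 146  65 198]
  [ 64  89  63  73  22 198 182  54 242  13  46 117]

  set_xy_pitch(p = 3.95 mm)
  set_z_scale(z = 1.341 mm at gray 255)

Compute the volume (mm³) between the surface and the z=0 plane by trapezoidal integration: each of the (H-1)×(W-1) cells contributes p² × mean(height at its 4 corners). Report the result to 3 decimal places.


1625.098

height_mm = gray/255 × 1.341; cell vol = 3.95² × mean(4 corners)
unit = 3.95² × 1.341 / (4×255) = 0.0205127 mm³ per gray-sum
row 0: Σ corner-gray over 11 cells = 6072  → 124.5531
row 1: Σ corner-gray over 11 cells = 5549  → 113.8250
row 2: Σ corner-gray over 11 cells = 5673  → 116.3685
row 3: Σ corner-gray over 11 cells = 6443  → 132.1633
row 4: Σ corner-gray over 11 cells = 6253  → 128.2659
row 5: Σ corner-gray over 11 cells = 5021  → 102.9943
row 6: Σ corner-gray over 11 cells = 5026  → 103.0968
row 7: Σ corner-gray over 11 cells = 5508  → 112.9839
row 8: Σ corner-gray over 11 cells = 5245  → 107.5891
row 9: Σ corner-gray over 11 cells = 5975  → 122.5634
row 10: Σ corner-gray over 11 cells = 6554  → 134.4402
row 11: Σ corner-gray over 11 cells = 5995  → 122.9736
row 12: Σ corner-gray over 11 cells = 5250  → 107.6917
row 13: Σ corner-gray over 11 cells = 4660  → 95.5892
Σ rows: total corner-gray = 79224  → 1625.0980 mm³


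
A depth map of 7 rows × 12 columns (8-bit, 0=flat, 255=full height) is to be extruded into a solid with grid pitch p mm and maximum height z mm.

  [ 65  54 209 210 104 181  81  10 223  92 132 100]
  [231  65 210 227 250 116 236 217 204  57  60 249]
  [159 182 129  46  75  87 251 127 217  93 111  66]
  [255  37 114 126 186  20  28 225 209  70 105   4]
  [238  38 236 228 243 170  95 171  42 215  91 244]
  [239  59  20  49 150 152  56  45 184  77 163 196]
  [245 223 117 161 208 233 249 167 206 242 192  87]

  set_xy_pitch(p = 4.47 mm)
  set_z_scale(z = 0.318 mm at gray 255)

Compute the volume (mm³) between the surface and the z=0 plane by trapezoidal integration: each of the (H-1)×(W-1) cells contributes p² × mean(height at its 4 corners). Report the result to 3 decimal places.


231.127

height_mm = gray/255 × 0.318; cell vol = 4.47² × mean(4 corners)
unit = 4.47² × 0.318 / (4×255) = 0.00622934 mm³ per gray-sum
row 0: Σ corner-gray over 11 cells = 6521  → 40.6215
row 1: Σ corner-gray over 11 cells = 6625  → 41.2694
row 2: Σ corner-gray over 11 cells = 5360  → 33.3893
row 3: Σ corner-gray over 11 cells = 6039  → 37.6190
row 4: Σ corner-gray over 11 cells = 5885  → 36.6597
row 5: Σ corner-gray over 11 cells = 6673  → 41.5684
Σ rows: total corner-gray = 37103  → 231.1272 mm³


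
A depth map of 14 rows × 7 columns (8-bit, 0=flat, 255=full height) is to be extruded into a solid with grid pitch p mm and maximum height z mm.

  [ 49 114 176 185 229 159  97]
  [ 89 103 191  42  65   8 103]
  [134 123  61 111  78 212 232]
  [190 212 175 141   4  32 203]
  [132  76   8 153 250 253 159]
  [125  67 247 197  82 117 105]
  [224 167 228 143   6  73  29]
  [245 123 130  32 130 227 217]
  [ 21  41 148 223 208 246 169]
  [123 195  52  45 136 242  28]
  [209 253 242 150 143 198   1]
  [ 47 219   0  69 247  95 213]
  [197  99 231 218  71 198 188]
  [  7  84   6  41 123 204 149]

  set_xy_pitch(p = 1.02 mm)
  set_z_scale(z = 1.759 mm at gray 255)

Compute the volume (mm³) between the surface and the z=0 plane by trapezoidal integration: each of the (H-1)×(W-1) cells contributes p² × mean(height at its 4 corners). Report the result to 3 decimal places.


height_mm = gray/255 × 1.759; cell vol = 1.02² × mean(4 corners)
unit = 1.02² × 1.759 / (4×255) = 0.00179418 mm³ per gray-sum
row 0: Σ corner-gray over 6 cells = 2882  → 5.1708
row 1: Σ corner-gray over 6 cells = 2546  → 4.5680
row 2: Σ corner-gray over 6 cells = 3057  → 5.4848
row 3: Σ corner-gray over 6 cells = 3292  → 5.9064
row 4: Σ corner-gray over 6 cells = 3421  → 6.1379
row 5: Σ corner-gray over 6 cells = 3137  → 5.6283
row 6: Σ corner-gray over 6 cells = 3233  → 5.8006
row 7: Σ corner-gray over 6 cells = 3668  → 6.5811
row 8: Σ corner-gray over 6 cells = 3413  → 6.1235
row 9: Σ corner-gray over 6 cells = 3673  → 6.5900
row 10: Σ corner-gray over 6 cells = 3702  → 6.6421
row 11: Σ corner-gray over 6 cells = 3539  → 6.3496
row 12: Σ corner-gray over 6 cells = 3091  → 5.5458
Σ rows: total corner-gray = 42654  → 76.5290 mm³

76.529


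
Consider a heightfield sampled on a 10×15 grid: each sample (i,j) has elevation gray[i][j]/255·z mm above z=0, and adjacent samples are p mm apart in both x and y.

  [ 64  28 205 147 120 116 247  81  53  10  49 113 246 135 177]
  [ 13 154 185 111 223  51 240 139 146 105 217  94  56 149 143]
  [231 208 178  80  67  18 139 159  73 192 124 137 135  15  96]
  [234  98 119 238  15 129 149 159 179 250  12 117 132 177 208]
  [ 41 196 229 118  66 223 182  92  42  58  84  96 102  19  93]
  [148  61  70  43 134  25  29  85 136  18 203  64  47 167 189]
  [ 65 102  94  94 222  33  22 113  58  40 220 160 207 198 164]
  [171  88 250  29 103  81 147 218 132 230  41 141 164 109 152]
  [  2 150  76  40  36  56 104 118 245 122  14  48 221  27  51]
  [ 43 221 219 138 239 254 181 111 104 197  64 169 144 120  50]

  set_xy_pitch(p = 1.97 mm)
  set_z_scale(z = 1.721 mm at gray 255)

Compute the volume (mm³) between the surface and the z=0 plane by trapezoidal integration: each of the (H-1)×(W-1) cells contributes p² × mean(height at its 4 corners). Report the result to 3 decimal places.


399.445

height_mm = gray/255 × 1.721; cell vol = 1.97² × mean(4 corners)
unit = 1.97² × 1.721 / (4×255) = 0.00654807 mm³ per gray-sum
row 0: Σ corner-gray over 14 cells = 7237  → 47.3884
row 1: Σ corner-gray over 14 cells = 7273  → 47.6241
row 2: Σ corner-gray over 14 cells = 7367  → 48.2396
row 3: Σ corner-gray over 14 cells = 7138  → 46.7401
row 4: Σ corner-gray over 14 cells = 5649  → 36.9900
row 5: Σ corner-gray over 14 cells = 5856  → 38.3455
row 6: Σ corner-gray over 14 cells = 7144  → 46.7794
row 7: Σ corner-gray over 14 cells = 6356  → 41.6195
row 8: Σ corner-gray over 14 cells = 6982  → 45.7186
Σ rows: total corner-gray = 61002  → 399.4452 mm³


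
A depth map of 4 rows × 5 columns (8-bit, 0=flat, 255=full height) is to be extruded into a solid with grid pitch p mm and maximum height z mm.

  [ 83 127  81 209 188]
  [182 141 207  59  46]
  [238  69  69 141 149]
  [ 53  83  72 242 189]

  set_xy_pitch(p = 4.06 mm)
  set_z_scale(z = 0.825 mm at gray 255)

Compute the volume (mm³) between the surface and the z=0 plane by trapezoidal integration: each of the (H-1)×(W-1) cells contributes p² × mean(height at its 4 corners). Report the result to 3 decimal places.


81.527

height_mm = gray/255 × 0.825; cell vol = 4.06² × mean(4 corners)
unit = 4.06² × 0.825 / (4×255) = 0.0133323 mm³ per gray-sum
row 0: Σ corner-gray over 4 cells = 2147  → 28.6245
row 1: Σ corner-gray over 4 cells = 1987  → 26.4913
row 2: Σ corner-gray over 4 cells = 1981  → 26.4113
Σ rows: total corner-gray = 6115  → 81.5272 mm³
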